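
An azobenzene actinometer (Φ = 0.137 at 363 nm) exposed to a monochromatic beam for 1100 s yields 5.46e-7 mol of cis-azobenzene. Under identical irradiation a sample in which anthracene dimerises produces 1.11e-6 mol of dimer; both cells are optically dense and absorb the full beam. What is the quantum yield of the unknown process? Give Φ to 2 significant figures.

Φ = 0.28

Photons absorbed by the actinometer: 5.46e-7 / 0.137 = 3.985e-6 mol.
Φ(unknown) = 1.11e-6 / 3.985e-6 = 0.28.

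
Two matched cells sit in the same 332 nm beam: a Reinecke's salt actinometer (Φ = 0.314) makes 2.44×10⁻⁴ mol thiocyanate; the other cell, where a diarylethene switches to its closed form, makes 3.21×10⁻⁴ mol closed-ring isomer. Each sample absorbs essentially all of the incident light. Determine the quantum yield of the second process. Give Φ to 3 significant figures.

Φ = 0.413

Photons absorbed by the actinometer: 2.44×10⁻⁴ / 0.314 = 7.771×10⁻⁴ mol.
Φ(unknown) = 3.21×10⁻⁴ / 7.771×10⁻⁴ = 0.413.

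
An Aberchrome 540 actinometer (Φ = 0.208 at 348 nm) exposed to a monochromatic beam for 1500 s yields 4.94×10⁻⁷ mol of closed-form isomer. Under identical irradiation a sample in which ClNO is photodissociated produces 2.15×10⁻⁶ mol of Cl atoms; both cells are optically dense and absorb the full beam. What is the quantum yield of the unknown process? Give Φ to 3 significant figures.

Φ = 0.905

Photons absorbed by the actinometer: 4.94×10⁻⁷ / 0.208 = 2.375×10⁻⁶ mol.
Φ(unknown) = 2.15×10⁻⁶ / 2.375×10⁻⁶ = 0.905.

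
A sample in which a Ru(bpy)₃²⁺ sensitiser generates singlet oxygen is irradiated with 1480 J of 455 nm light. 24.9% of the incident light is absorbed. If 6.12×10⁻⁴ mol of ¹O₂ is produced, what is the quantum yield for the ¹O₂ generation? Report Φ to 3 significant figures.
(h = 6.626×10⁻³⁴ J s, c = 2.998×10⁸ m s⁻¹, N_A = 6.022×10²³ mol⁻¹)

Φ = 0.437

Photon energy at 455 nm: hc/λ = (6.626×10⁻³⁴)(2.998×10⁸)/(455×10⁻⁹) = 4.366×10⁻¹⁹ J.
Photons incident: 1480 / 4.366×10⁻¹⁹ = 3.390×10²¹, i.e. 3.390×10²¹/6.022×10²³ = 0.005629 mol.
Photons absorbed: 0.249 × 0.005629 = 0.001402 mol.
Φ = 6.12×10⁻⁴ mol / 0.001402 mol photons = 0.437.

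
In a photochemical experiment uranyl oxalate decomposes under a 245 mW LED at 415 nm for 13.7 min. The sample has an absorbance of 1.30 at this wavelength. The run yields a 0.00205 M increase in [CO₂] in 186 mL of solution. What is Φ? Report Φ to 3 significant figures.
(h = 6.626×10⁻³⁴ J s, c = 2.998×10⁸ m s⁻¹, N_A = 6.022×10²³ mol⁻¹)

Product: (0.00205 M)(0.186 L) = 3.813×10⁻⁴ mol.
Photon energy at 415 nm: hc/λ = (6.626×10⁻³⁴)(2.998×10⁸)/(415×10⁻⁹) = 4.787×10⁻¹⁹ J.
Energy delivered: (245 mW)(822 s) = 201.4 J.
Photons incident: 201.4 / 4.787×10⁻¹⁹ = 4.207×10²⁰, i.e. 4.207×10²⁰/6.022×10²³ = 6.986×10⁻⁴ mol.
Fraction absorbed: 1 − 10^(−1.30) = 0.9499.
Photons absorbed: 0.9499 × 6.986×10⁻⁴ = 6.636×10⁻⁴ mol.
Φ = 3.813×10⁻⁴ mol / 6.636×10⁻⁴ mol photons = 0.575.

Φ = 0.575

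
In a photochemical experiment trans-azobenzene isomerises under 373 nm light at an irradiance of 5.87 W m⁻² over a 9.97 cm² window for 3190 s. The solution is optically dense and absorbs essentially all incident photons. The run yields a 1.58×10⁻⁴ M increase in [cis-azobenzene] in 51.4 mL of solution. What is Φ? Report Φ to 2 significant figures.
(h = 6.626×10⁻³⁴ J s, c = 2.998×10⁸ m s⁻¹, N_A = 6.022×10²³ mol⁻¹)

Product: (1.58×10⁻⁴ M)(0.0514 L) = 8.121×10⁻⁶ mol.
Photon energy at 373 nm: hc/λ = (6.626×10⁻³⁴)(2.998×10⁸)/(373×10⁻⁹) = 5.326×10⁻¹⁹ J.
Energy delivered: (5.87 W m⁻²)(9.97×10⁻⁴ m²)(3190 s) = 18.67 J.
Photons incident: 18.67 / 5.326×10⁻¹⁹ = 3.505×10¹⁹, i.e. 3.505×10¹⁹/6.022×10²³ = 5.820×10⁻⁵ mol.
Φ = 8.121×10⁻⁶ mol / 5.820×10⁻⁵ mol photons = 0.14.

Φ = 0.14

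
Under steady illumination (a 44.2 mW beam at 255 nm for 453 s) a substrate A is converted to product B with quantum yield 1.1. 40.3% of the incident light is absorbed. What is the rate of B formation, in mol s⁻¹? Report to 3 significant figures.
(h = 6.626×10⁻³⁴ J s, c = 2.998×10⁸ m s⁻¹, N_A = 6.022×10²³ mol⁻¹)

Photon energy at 255 nm: hc/λ = (6.626×10⁻³⁴)(2.998×10⁸)/(255×10⁻⁹) = 7.790×10⁻¹⁹ J.
Energy delivered: (44.2 mW)(453 s) = 20.02 J.
Photons incident: 20.02 / 7.790×10⁻¹⁹ = 2.570×10¹⁹, i.e. 2.570×10¹⁹/6.022×10²³ = 4.268×10⁻⁵ mol.
Photons absorbed: 0.403 × 4.268×10⁻⁵ = 1.720×10⁻⁵ mol.
Product formed: 1.1 × 1.720×10⁻⁵ = 1.892×10⁻⁵ mol.
Rate: 1.892×10⁻⁵ / 453 s = 4.18×10⁻⁸ mol s⁻¹.

4.18×10⁻⁸ mol s⁻¹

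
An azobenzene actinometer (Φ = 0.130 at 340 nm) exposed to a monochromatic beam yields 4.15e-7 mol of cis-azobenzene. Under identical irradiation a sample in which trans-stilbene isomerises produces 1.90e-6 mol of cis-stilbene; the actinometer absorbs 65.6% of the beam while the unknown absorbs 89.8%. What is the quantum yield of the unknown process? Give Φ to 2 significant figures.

Photons absorbed by the actinometer: 4.15e-7 / 0.130 = 3.192e-6 mol.
Incident flux: 3.192e-6 / 0.656 = 4.866e-6 einstein.
Absorbed by unknown: 0.898 × 4.866e-6 = 4.370e-6 mol.
Φ(unknown) = 1.90e-6 / 4.370e-6 = 0.43.

Φ = 0.43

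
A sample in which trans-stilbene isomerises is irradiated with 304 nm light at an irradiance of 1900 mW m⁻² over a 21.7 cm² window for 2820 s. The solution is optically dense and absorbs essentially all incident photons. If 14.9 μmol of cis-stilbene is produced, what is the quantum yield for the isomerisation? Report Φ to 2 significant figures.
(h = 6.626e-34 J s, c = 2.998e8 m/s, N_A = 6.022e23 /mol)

Φ = 0.50

Product: 14.9 μmol = 1.49e-5 mol.
Photon energy at 304 nm: hc/λ = (6.626e-34)(2.998e8)/(304e-9) = 6.534e-19 J.
Energy delivered: (1900 mW m⁻²)(21.7e-4 m²)(2820 s) = 11.63 J.
Photons incident: 11.63 / 6.534e-19 = 1.780e19, i.e. 1.780e19/6.022e23 = 2.956e-5 mol.
Φ = 1.49e-5 mol / 2.956e-5 mol photons = 0.50.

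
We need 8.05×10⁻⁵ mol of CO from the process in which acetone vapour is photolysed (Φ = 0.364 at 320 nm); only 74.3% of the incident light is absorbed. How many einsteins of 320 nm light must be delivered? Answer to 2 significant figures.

Photons that must be absorbed: 8.05×10⁻⁵ / 0.364 = 2.212×10⁻⁴ mol.
Incident photons needed: 2.212×10⁻⁴ / 0.743 = 2.977×10⁻⁴ mol.

3.0×10⁻⁴ einstein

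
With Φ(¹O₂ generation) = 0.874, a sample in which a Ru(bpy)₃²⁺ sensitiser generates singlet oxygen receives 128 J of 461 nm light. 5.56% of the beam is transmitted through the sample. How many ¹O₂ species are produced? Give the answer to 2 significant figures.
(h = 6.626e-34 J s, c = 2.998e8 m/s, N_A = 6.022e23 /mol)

2.5e20 species

Photon energy at 461 nm: hc/λ = (6.626e-34)(2.998e8)/(461e-9) = 4.309e-19 J.
Photons incident: 128 / 4.309e-19 = 2.971e20, i.e. 2.971e20/6.022e23 = 4.934e-4 mol.
Fraction absorbed: 1 − 5.56/100 = 0.9444.
Photons absorbed: 0.9444 × 4.934e-4 = 4.660e-4 mol.
Product: Φ × n_abs = 0.874 × 4.660e-4 = 4.073e-4 mol.
As a count: 4.073e-4 × 6.022e23 = 2.5e20.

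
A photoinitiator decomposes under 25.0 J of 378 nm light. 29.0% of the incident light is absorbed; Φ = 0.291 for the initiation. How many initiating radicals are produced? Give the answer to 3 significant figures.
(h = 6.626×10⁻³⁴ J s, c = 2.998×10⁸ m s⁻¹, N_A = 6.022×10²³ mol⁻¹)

Photon energy at 378 nm: hc/λ = (6.626×10⁻³⁴)(2.998×10⁸)/(378×10⁻⁹) = 5.255×10⁻¹⁹ J.
Photons incident: 25.0 / 5.255×10⁻¹⁹ = 4.757×10¹⁹, i.e. 4.757×10¹⁹/6.022×10²³ = 7.899×10⁻⁵ mol.
Photons absorbed: 0.290 × 7.899×10⁻⁵ = 2.291×10⁻⁵ mol.
Product: Φ × n_abs = 0.291 × 2.291×10⁻⁵ = 6.667×10⁻⁶ mol.
As a count: 6.667×10⁻⁶ × 6.022×10²³ = 4.01×10¹⁸.

4.01×10¹⁸ initiating radicals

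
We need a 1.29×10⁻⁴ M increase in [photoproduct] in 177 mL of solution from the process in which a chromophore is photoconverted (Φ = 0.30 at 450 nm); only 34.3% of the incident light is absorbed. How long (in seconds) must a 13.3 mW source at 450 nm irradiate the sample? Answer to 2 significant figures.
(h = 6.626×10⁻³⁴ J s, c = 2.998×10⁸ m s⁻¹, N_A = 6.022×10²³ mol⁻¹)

t ≈ 4400 s

Product: (1.29×10⁻⁴ M)(0.177 L) = 2.283×10⁻⁵ mol.
Photons that must be absorbed: 2.283×10⁻⁵ / 0.30 = 7.610×10⁻⁵ mol.
Incident photons needed: 7.610×10⁻⁵ / 0.343 = 2.219×10⁻⁴ mol.
Photon energy: hc/λ = 4.414×10⁻¹⁹ J; per mole, 2.658×10⁵ J mol⁻¹.
Energy required: 2.219×10⁻⁴ × 2.658×10⁵ = 58.98 J.
Time: 58.98 J / 0.0133 W = 4400 s.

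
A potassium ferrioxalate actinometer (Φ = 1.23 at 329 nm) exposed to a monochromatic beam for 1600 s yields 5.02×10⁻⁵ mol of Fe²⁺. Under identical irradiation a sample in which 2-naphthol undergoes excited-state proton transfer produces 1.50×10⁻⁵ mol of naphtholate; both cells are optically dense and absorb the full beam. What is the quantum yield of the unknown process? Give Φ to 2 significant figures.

Φ = 0.37

Photons absorbed by the actinometer: 5.02×10⁻⁵ / 1.23 = 4.081×10⁻⁵ mol.
Φ(unknown) = 1.50×10⁻⁵ / 4.081×10⁻⁵ = 0.37.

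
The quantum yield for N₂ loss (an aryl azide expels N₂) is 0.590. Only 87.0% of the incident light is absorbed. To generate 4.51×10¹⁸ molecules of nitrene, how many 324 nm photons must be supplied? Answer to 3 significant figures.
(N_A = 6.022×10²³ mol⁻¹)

Product: 4.51×10¹⁸ / 6.022×10²³ = 7.489×10⁻⁶ mol.
Photons that must be absorbed: 7.489×10⁻⁶ / 0.590 = 1.269×10⁻⁵ mol.
Incident photons needed: 1.269×10⁻⁵ / 0.870 = 1.459×10⁻⁵ mol.
Photon count: 1.459×10⁻⁵ × 6.022×10²³ = 8.79×10¹⁸.

8.79×10¹⁸ photons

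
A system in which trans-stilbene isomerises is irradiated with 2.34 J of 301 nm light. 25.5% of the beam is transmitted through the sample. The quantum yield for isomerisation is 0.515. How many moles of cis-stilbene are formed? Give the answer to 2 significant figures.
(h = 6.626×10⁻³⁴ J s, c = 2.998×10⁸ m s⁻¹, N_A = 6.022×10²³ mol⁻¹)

Photon energy at 301 nm: hc/λ = (6.626×10⁻³⁴)(2.998×10⁸)/(301×10⁻⁹) = 6.600×10⁻¹⁹ J.
Photons incident: 2.34 / 6.600×10⁻¹⁹ = 3.545×10¹⁸, i.e. 3.545×10¹⁸/6.022×10²³ = 5.887×10⁻⁶ mol.
Fraction absorbed: 1 − 25.5/100 = 0.7450.
Photons absorbed: 0.7450 × 5.887×10⁻⁶ = 4.386×10⁻⁶ mol.
Product: Φ × n_abs = 0.515 × 4.386×10⁻⁶ = 2.259×10⁻⁶ mol.

2.3×10⁻⁶ mol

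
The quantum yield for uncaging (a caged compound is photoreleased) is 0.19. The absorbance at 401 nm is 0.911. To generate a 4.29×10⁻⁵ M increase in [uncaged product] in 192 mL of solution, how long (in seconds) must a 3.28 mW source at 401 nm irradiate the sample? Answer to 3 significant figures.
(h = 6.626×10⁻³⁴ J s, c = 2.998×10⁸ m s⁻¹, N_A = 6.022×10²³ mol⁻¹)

t ≈ 4490 s

Product: (4.29×10⁻⁵ M)(0.192 L) = 8.237×10⁻⁶ mol.
Photons that must be absorbed: 8.237×10⁻⁶ / 0.19 = 4.335×10⁻⁵ mol.
Fraction absorbed: 1 − 10^(−0.911) = 0.8773.
Incident photons needed: 4.335×10⁻⁵ / 0.8773 = 4.941×10⁻⁵ mol.
Photon energy: hc/λ = 4.954×10⁻¹⁹ J; per mole, 2.983×10⁵ J mol⁻¹.
Energy required: 4.941×10⁻⁵ × 2.983×10⁵ = 14.74 J.
Time: 14.74 J / 0.00328 W = 4490 s.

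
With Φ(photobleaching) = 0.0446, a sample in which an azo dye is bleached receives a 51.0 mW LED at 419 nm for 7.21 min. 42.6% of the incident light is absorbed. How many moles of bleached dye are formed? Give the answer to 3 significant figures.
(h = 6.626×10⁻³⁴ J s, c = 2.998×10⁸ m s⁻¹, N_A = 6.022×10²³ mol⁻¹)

1.47×10⁻⁶ mol

Photon energy at 419 nm: hc/λ = (6.626×10⁻³⁴)(2.998×10⁸)/(419×10⁻⁹) = 4.741×10⁻¹⁹ J.
Energy delivered: (51.0 mW)(432.6 s) = 22.06 J.
Photons incident: 22.06 / 4.741×10⁻¹⁹ = 4.653×10¹⁹, i.e. 4.653×10¹⁹/6.022×10²³ = 7.727×10⁻⁵ mol.
Photons absorbed: 0.426 × 7.727×10⁻⁵ = 3.292×10⁻⁵ mol.
Product: Φ × n_abs = 0.0446 × 3.292×10⁻⁵ = 1.468×10⁻⁶ mol.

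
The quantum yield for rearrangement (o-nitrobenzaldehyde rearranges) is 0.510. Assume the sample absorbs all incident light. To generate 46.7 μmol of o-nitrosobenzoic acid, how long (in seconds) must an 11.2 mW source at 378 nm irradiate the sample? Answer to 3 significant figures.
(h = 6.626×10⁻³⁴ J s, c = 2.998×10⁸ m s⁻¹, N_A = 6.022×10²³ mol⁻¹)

t ≈ 2590 s

Product: 46.7 μmol = 4.67×10⁻⁵ mol.
Photons that must be absorbed: 4.67×10⁻⁵ / 0.510 = 9.157×10⁻⁵ mol.
Photon energy: hc/λ = 5.255×10⁻¹⁹ J; per mole, 3.165×10⁵ J mol⁻¹.
Energy required: 9.157×10⁻⁵ × 3.165×10⁵ = 28.98 J.
Time: 28.98 J / 0.0112 W = 2590 s.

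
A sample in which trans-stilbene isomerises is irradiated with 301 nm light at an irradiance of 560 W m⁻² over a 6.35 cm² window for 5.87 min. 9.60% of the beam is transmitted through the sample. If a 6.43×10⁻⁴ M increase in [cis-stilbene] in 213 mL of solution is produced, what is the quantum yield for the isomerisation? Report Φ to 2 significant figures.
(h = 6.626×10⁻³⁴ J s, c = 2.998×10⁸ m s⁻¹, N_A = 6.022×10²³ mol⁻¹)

Φ = 0.48

Product: (6.43×10⁻⁴ M)(0.213 L) = 1.370×10⁻⁴ mol.
Photon energy at 301 nm: hc/λ = (6.626×10⁻³⁴)(2.998×10⁸)/(301×10⁻⁹) = 6.600×10⁻¹⁹ J.
Energy delivered: (560 W m⁻²)(6.35×10⁻⁴ m²)(352.2 s) = 125.2 J.
Photons incident: 125.2 / 6.600×10⁻¹⁹ = 1.897×10²⁰, i.e. 1.897×10²⁰/6.022×10²³ = 3.150×10⁻⁴ mol.
Fraction absorbed: 1 − 9.60/100 = 0.9040.
Photons absorbed: 0.9040 × 3.150×10⁻⁴ = 2.848×10⁻⁴ mol.
Φ = 1.370×10⁻⁴ mol / 2.848×10⁻⁴ mol photons = 0.48.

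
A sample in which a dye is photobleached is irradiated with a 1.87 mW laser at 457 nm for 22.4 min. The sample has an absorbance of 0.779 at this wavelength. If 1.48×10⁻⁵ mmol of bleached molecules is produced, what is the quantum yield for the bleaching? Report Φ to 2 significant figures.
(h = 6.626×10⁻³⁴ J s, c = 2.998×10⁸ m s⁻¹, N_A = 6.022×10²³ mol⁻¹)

Product: 1.48×10⁻⁵ mmol = 1.48×10⁻⁸ mol.
Photon energy at 457 nm: hc/λ = (6.626×10⁻³⁴)(2.998×10⁸)/(457×10⁻⁹) = 4.347×10⁻¹⁹ J.
Energy delivered: (1.87 mW)(1344 s) = 2.513 J.
Photons incident: 2.513 / 4.347×10⁻¹⁹ = 5.781×10¹⁸, i.e. 5.781×10¹⁸/6.022×10²³ = 9.600×10⁻⁶ mol.
Fraction absorbed: 1 − 10^(−0.779) = 0.8337.
Photons absorbed: 0.8337 × 9.600×10⁻⁶ = 8.004×10⁻⁶ mol.
Φ = 1.48×10⁻⁸ mol / 8.004×10⁻⁶ mol photons = 0.0018.

Φ = 0.0018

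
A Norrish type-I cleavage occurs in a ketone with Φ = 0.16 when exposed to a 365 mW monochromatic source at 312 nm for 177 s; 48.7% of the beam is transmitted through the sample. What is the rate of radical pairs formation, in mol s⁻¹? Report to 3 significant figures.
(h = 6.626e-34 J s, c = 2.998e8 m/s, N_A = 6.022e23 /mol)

7.81e-8 mol s⁻¹

Photon energy at 312 nm: hc/λ = (6.626e-34)(2.998e8)/(312e-9) = 6.367e-19 J.
Energy delivered: (365 mW)(177 s) = 64.61 J.
Photons incident: 64.61 / 6.367e-19 = 1.015e20, i.e. 1.015e20/6.022e23 = 1.685e-4 mol.
Fraction absorbed: 1 − 48.7/100 = 0.5130.
Photons absorbed: 0.5130 × 1.685e-4 = 8.644e-5 mol.
Product formed: 0.16 × 8.644e-5 = 1.383e-5 mol.
Rate: 1.383e-5 / 177 s = 7.81e-8 mol s⁻¹.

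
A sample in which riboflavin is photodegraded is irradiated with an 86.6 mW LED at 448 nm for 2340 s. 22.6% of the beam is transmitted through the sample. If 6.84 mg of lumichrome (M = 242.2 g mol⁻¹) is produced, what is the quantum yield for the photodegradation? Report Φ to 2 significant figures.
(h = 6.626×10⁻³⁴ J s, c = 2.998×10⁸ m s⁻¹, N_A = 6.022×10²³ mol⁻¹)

Product: 6.84 mg / 242.2 g mol⁻¹ = 2.824×10⁻⁵ mol.
Photon energy at 448 nm: hc/λ = (6.626×10⁻³⁴)(2.998×10⁸)/(448×10⁻⁹) = 4.434×10⁻¹⁹ J.
Energy delivered: (86.6 mW)(2340 s) = 202.6 J.
Photons incident: 202.6 / 4.434×10⁻¹⁹ = 4.569×10²⁰, i.e. 4.569×10²⁰/6.022×10²³ = 7.587×10⁻⁴ mol.
Fraction absorbed: 1 − 22.6/100 = 0.7740.
Photons absorbed: 0.7740 × 7.587×10⁻⁴ = 5.872×10⁻⁴ mol.
Φ = 2.824×10⁻⁵ mol / 5.872×10⁻⁴ mol photons = 0.048.

Φ = 0.048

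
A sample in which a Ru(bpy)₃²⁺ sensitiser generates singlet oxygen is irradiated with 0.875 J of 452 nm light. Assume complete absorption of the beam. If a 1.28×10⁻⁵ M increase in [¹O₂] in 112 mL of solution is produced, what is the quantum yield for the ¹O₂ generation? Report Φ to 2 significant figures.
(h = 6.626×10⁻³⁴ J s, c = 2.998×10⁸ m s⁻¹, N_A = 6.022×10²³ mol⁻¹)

Φ = 0.43

Product: (1.28×10⁻⁵ M)(0.112 L) = 1.434×10⁻⁶ mol.
Photon energy at 452 nm: hc/λ = (6.626×10⁻³⁴)(2.998×10⁸)/(452×10⁻⁹) = 4.395×10⁻¹⁹ J.
Photons incident: 0.875 / 4.395×10⁻¹⁹ = 1.991×10¹⁸, i.e. 1.991×10¹⁸/6.022×10²³ = 3.306×10⁻⁶ mol.
Φ = 1.434×10⁻⁶ mol / 3.306×10⁻⁶ mol photons = 0.43.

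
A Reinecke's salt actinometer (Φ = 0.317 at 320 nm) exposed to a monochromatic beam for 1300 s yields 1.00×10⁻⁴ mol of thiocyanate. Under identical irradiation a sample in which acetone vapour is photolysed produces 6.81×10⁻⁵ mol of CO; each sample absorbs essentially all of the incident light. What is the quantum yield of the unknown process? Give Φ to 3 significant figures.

Φ = 0.216

Photons absorbed by the actinometer: 1.00×10⁻⁴ / 0.317 = 3.155×10⁻⁴ mol.
Φ(unknown) = 6.81×10⁻⁵ / 3.155×10⁻⁴ = 0.216.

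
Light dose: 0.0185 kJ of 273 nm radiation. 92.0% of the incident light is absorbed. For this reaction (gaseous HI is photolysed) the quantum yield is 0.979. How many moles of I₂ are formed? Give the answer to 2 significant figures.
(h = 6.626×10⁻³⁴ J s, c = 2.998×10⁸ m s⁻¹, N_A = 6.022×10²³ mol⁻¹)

Photon energy at 273 nm: hc/λ = (6.626×10⁻³⁴)(2.998×10⁸)/(273×10⁻⁹) = 7.276×10⁻¹⁹ J.
Incident energy: 0.0185 kJ = 18.5 J.
Photons incident: 18.5 / 7.276×10⁻¹⁹ = 2.543×10¹⁹, i.e. 2.543×10¹⁹/6.022×10²³ = 4.223×10⁻⁵ mol.
Photons absorbed: 0.920 × 4.223×10⁻⁵ = 3.885×10⁻⁵ mol.
Product: Φ × n_abs = 0.979 × 3.885×10⁻⁵ = 3.803×10⁻⁵ mol.

3.8×10⁻⁵ mol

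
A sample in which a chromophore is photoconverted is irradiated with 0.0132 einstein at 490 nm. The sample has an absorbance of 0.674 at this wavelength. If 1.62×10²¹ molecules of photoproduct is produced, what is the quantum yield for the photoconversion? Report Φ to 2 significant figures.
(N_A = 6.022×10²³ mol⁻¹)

Product: 1.62×10²¹ / 6.022×10²³ = 0.002690 mol.
Fraction absorbed: 1 − 10^(−0.674) = 0.7882.
Photons absorbed: 0.7882 × 0.0132 = 0.01040 mol.
Φ = 0.002690 mol / 0.01040 mol photons = 0.26.

Φ = 0.26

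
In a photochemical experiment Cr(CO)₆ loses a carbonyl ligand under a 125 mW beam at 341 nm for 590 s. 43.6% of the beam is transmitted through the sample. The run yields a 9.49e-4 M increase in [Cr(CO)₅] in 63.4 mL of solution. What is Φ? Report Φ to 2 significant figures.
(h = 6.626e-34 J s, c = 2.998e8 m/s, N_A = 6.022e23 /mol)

Φ = 0.51

Product: (9.49e-4 M)(0.0634 L) = 6.017e-5 mol.
Photon energy at 341 nm: hc/λ = (6.626e-34)(2.998e8)/(341e-9) = 5.825e-19 J.
Energy delivered: (125 mW)(590 s) = 73.75 J.
Photons incident: 73.75 / 5.825e-19 = 1.266e20, i.e. 1.266e20/6.022e23 = 2.102e-4 mol.
Fraction absorbed: 1 − 43.6/100 = 0.5640.
Photons absorbed: 0.5640 × 2.102e-4 = 1.186e-4 mol.
Φ = 6.017e-5 mol / 1.186e-4 mol photons = 0.51.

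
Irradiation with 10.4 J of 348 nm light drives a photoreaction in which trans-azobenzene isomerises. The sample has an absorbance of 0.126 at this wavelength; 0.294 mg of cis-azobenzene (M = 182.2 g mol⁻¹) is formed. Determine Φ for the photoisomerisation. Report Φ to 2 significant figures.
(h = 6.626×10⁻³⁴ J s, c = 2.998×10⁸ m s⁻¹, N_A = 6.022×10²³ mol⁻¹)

Product: 0.294 mg / 182.2 g mol⁻¹ = 1.614×10⁻⁶ mol.
Photon energy at 348 nm: hc/λ = (6.626×10⁻³⁴)(2.998×10⁸)/(348×10⁻⁹) = 5.708×10⁻¹⁹ J.
Photons incident: 10.4 / 5.708×10⁻¹⁹ = 1.822×10¹⁹, i.e. 1.822×10¹⁹/6.022×10²³ = 3.026×10⁻⁵ mol.
Fraction absorbed: 1 − 10^(−0.126) = 0.2518.
Photons absorbed: 0.2518 × 3.026×10⁻⁵ = 7.619×10⁻⁶ mol.
Φ = 1.614×10⁻⁶ mol / 7.619×10⁻⁶ mol photons = 0.21.

Φ = 0.21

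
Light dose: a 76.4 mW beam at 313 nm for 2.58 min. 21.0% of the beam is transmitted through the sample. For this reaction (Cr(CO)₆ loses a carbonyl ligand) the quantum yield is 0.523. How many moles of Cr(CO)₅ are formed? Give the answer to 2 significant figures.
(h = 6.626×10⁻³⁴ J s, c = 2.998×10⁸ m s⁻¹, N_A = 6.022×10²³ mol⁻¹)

Photon energy at 313 nm: hc/λ = (6.626×10⁻³⁴)(2.998×10⁸)/(313×10⁻⁹) = 6.347×10⁻¹⁹ J.
Energy delivered: (76.4 mW)(154.8 s) = 11.83 J.
Photons incident: 11.83 / 6.347×10⁻¹⁹ = 1.864×10¹⁹, i.e. 1.864×10¹⁹/6.022×10²³ = 3.095×10⁻⁵ mol.
Fraction absorbed: 1 − 21.0/100 = 0.7900.
Photons absorbed: 0.7900 × 3.095×10⁻⁵ = 2.445×10⁻⁵ mol.
Product: Φ × n_abs = 0.523 × 2.445×10⁻⁵ = 1.279×10⁻⁵ mol.

1.3×10⁻⁵ mol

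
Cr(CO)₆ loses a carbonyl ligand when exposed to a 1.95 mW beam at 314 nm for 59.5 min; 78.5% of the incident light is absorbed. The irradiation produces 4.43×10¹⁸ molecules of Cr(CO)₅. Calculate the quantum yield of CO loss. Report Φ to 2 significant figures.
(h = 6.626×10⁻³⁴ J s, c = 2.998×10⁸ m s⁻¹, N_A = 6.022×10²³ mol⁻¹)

Product: 4.43×10¹⁸ / 6.022×10²³ = 7.356×10⁻⁶ mol.
Photon energy at 314 nm: hc/λ = (6.626×10⁻³⁴)(2.998×10⁸)/(314×10⁻⁹) = 6.326×10⁻¹⁹ J.
Energy delivered: (1.95 mW)(3570 s) = 6.962 J.
Photons incident: 6.962 / 6.326×10⁻¹⁹ = 1.101×10¹⁹, i.e. 1.101×10¹⁹/6.022×10²³ = 1.828×10⁻⁵ mol.
Photons absorbed: 0.785 × 1.828×10⁻⁵ = 1.435×10⁻⁵ mol.
Φ = 7.356×10⁻⁶ mol / 1.435×10⁻⁵ mol photons = 0.51.

Φ = 0.51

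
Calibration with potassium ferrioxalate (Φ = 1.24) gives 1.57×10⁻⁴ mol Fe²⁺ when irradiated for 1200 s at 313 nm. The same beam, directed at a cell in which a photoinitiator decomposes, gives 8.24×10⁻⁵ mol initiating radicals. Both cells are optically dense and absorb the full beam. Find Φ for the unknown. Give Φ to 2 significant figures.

Photons absorbed by the actinometer: 1.57×10⁻⁴ / 1.24 = 1.266×10⁻⁴ mol.
Φ(unknown) = 8.24×10⁻⁵ / 1.266×10⁻⁴ = 0.65.

Φ = 0.65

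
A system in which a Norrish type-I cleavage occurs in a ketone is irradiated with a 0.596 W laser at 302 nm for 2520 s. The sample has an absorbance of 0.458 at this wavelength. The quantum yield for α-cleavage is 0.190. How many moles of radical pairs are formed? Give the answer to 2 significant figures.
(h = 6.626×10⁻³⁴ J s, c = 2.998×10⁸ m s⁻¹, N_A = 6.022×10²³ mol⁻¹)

Photon energy at 302 nm: hc/λ = (6.626×10⁻³⁴)(2.998×10⁸)/(302×10⁻⁹) = 6.578×10⁻¹⁹ J.
Energy delivered: (0.596 W)(2520 s) = 1502 J.
Photons incident: 1502 / 6.578×10⁻¹⁹ = 2.283×10²¹, i.e. 2.283×10²¹/6.022×10²³ = 0.003791 mol.
Fraction absorbed: 1 − 10^(−0.458) = 0.6517.
Photons absorbed: 0.6517 × 0.003791 = 0.002471 mol.
Product: Φ × n_abs = 0.190 × 0.002471 = 4.695×10⁻⁴ mol.

4.7×10⁻⁴ mol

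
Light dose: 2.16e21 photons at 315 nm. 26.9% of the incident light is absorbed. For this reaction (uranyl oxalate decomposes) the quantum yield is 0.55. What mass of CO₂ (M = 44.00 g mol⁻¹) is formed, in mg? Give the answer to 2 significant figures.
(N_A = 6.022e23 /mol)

Moles of photons: 2.16e21 / 6.022e23 = 0.003587 mol.
Photons absorbed: 0.269 × 0.003587 = 9.649e-4 mol.
Product: Φ × n_abs = 0.55 × 9.649e-4 = 5.307e-4 mol.
Mass: 5.307e-4 × 44.00 = 0.02335 g = 23 mg.

23 mg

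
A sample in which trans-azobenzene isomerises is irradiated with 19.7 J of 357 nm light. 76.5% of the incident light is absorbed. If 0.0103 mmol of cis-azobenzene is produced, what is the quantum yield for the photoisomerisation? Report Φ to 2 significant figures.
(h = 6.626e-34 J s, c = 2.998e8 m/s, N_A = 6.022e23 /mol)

Product: 0.0103 mmol = 1.03e-5 mol.
Photon energy at 357 nm: hc/λ = (6.626e-34)(2.998e8)/(357e-9) = 5.564e-19 J.
Photons incident: 19.7 / 5.564e-19 = 3.541e19, i.e. 3.541e19/6.022e23 = 5.880e-5 mol.
Photons absorbed: 0.765 × 5.880e-5 = 4.498e-5 mol.
Φ = 1.03e-5 mol / 4.498e-5 mol photons = 0.23.

Φ = 0.23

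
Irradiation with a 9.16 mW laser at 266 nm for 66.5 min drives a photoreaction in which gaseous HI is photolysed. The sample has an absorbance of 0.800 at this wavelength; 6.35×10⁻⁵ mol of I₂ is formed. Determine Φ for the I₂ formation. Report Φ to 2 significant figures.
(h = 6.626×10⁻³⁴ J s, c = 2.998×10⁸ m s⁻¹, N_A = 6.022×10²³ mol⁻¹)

Φ = 0.93

Photon energy at 266 nm: hc/λ = (6.626×10⁻³⁴)(2.998×10⁸)/(266×10⁻⁹) = 7.468×10⁻¹⁹ J.
Energy delivered: (9.16 mW)(3990 s) = 36.55 J.
Photons incident: 36.55 / 7.468×10⁻¹⁹ = 4.894×10¹⁹, i.e. 4.894×10¹⁹/6.022×10²³ = 8.127×10⁻⁵ mol.
Fraction absorbed: 1 − 10^(−0.800) = 0.8415.
Photons absorbed: 0.8415 × 8.127×10⁻⁵ = 6.839×10⁻⁵ mol.
Φ = 6.35×10⁻⁵ mol / 6.839×10⁻⁵ mol photons = 0.93.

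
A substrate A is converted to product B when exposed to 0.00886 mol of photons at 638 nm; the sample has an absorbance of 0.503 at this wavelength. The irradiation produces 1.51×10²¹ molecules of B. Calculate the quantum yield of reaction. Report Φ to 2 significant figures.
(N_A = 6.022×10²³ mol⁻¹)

Φ = 0.41

Product: 1.51×10²¹ / 6.022×10²³ = 0.002507 mol.
Fraction absorbed: 1 − 10^(−0.503) = 0.6859.
Photons absorbed: 0.6859 × 0.00886 = 0.006077 mol.
Φ = 0.002507 mol / 0.006077 mol photons = 0.41.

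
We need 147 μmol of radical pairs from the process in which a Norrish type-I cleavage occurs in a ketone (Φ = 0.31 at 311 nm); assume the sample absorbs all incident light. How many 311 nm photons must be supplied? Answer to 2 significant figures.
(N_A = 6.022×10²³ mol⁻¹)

2.9×10²⁰ photons

Product: 147 μmol = 1.47×10⁻⁴ mol.
Photons that must be absorbed: 1.47×10⁻⁴ / 0.31 = 4.742×10⁻⁴ mol.
Photon count: 4.742×10⁻⁴ × 6.022×10²³ = 2.9×10²⁰.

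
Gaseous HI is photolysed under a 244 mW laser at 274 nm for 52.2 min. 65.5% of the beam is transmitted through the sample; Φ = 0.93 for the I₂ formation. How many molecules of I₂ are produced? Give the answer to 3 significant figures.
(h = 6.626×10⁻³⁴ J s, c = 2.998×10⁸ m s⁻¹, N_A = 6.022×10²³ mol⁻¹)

3.38×10²⁰ molecules

Photon energy at 274 nm: hc/λ = (6.626×10⁻³⁴)(2.998×10⁸)/(274×10⁻⁹) = 7.250×10⁻¹⁹ J.
Energy delivered: (244 mW)(3132 s) = 764.2 J.
Photons incident: 764.2 / 7.250×10⁻¹⁹ = 1.054×10²¹, i.e. 1.054×10²¹/6.022×10²³ = 0.001750 mol.
Fraction absorbed: 1 − 65.5/100 = 0.3450.
Photons absorbed: 0.3450 × 0.001750 = 6.038×10⁻⁴ mol.
Product: Φ × n_abs = 0.93 × 6.038×10⁻⁴ = 5.615×10⁻⁴ mol.
As a count: 5.615×10⁻⁴ × 6.022×10²³ = 3.38×10²⁰.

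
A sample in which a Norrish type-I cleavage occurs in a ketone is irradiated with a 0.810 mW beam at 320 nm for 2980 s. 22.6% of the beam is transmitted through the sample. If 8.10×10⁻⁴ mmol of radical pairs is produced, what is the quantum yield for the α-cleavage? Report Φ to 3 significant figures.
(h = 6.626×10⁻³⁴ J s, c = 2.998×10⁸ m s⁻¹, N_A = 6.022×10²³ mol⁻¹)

Product: 8.10×10⁻⁴ mmol = 8.10×10⁻⁷ mol.
Photon energy at 320 nm: hc/λ = (6.626×10⁻³⁴)(2.998×10⁸)/(320×10⁻⁹) = 6.208×10⁻¹⁹ J.
Energy delivered: (0.810 mW)(2980 s) = 2.414 J.
Photons incident: 2.414 / 6.208×10⁻¹⁹ = 3.889×10¹⁸, i.e. 3.889×10¹⁸/6.022×10²³ = 6.458×10⁻⁶ mol.
Fraction absorbed: 1 − 22.6/100 = 0.7740.
Photons absorbed: 0.7740 × 6.458×10⁻⁶ = 4.998×10⁻⁶ mol.
Φ = 8.10×10⁻⁷ mol / 4.998×10⁻⁶ mol photons = 0.162.

Φ = 0.162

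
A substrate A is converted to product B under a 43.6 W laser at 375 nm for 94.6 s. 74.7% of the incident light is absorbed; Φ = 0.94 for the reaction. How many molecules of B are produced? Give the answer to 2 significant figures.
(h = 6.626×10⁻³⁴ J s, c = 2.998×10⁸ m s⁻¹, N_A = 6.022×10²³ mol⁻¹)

5.5×10²¹ molecules

Photon energy at 375 nm: hc/λ = (6.626×10⁻³⁴)(2.998×10⁸)/(375×10⁻⁹) = 5.297×10⁻¹⁹ J.
Energy delivered: (43.6 W)(94.6 s) = 4125 J.
Photons incident: 4125 / 5.297×10⁻¹⁹ = 7.787×10²¹, i.e. 7.787×10²¹/6.022×10²³ = 0.01293 mol.
Photons absorbed: 0.747 × 0.01293 = 0.009659 mol.
Product: Φ × n_abs = 0.94 × 0.009659 = 0.009079 mol.
As a count: 0.009079 × 6.022×10²³ = 5.5×10²¹.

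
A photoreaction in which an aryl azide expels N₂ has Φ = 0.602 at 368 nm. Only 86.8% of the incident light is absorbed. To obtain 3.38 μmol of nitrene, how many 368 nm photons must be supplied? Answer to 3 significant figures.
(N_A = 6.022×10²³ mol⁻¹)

Product: 3.38 μmol = 3.38×10⁻⁶ mol.
Photons that must be absorbed: 3.38×10⁻⁶ / 0.602 = 5.615×10⁻⁶ mol.
Incident photons needed: 5.615×10⁻⁶ / 0.868 = 6.469×10⁻⁶ mol.
Photon count: 6.469×10⁻⁶ × 6.022×10²³ = 3.90×10¹⁸.

3.90×10¹⁸ photons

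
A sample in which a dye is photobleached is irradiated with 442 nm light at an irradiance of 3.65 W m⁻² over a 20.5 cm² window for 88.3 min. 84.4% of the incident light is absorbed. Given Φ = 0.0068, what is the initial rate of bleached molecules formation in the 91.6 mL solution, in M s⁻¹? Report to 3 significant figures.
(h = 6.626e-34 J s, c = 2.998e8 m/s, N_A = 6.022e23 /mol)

1.73e-9 M s⁻¹

Photon energy at 442 nm: hc/λ = (6.626e-34)(2.998e8)/(442e-9) = 4.494e-19 J.
Energy delivered: (3.65 W m⁻²)(20.5e-4 m²)(5298 s) = 39.64 J.
Photons incident: 39.64 / 4.494e-19 = 8.821e19, i.e. 8.821e19/6.022e23 = 1.465e-4 mol.
Photons absorbed: 0.844 × 1.465e-4 = 1.236e-4 mol.
Product formed: 0.0068 × 1.236e-4 = 8.405e-7 mol.
Rate: 8.405e-7 mol / (5298 s × 0.0916 L) = 1.73e-9 M s⁻¹.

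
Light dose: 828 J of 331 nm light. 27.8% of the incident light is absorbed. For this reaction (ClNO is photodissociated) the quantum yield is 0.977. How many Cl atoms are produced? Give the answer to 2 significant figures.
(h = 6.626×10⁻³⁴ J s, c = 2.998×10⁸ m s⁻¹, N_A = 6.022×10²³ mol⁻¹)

Photon energy at 331 nm: hc/λ = (6.626×10⁻³⁴)(2.998×10⁸)/(331×10⁻⁹) = 6.001×10⁻¹⁹ J.
Photons incident: 828 / 6.001×10⁻¹⁹ = 1.380×10²¹, i.e. 1.380×10²¹/6.022×10²³ = 0.002292 mol.
Photons absorbed: 0.278 × 0.002292 = 6.372×10⁻⁴ mol.
Product: Φ × n_abs = 0.977 × 6.372×10⁻⁴ = 6.225×10⁻⁴ mol.
As a count: 6.225×10⁻⁴ × 6.022×10²³ = 3.7×10²⁰.

3.7×10²⁰ atoms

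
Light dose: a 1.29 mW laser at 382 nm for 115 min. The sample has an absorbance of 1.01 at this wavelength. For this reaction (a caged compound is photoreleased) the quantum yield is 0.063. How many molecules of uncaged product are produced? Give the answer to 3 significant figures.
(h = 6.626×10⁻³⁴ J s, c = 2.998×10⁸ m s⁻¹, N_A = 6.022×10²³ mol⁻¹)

9.73×10¹⁷ molecules

Photon energy at 382 nm: hc/λ = (6.626×10⁻³⁴)(2.998×10⁸)/(382×10⁻⁹) = 5.200×10⁻¹⁹ J.
Energy delivered: (1.29 mW)(6900 s) = 8.901 J.
Photons incident: 8.901 / 5.200×10⁻¹⁹ = 1.712×10¹⁹, i.e. 1.712×10¹⁹/6.022×10²³ = 2.843×10⁻⁵ mol.
Fraction absorbed: 1 − 10^(−1.01) = 0.9023.
Photons absorbed: 0.9023 × 2.843×10⁻⁵ = 2.565×10⁻⁵ mol.
Product: Φ × n_abs = 0.063 × 2.565×10⁻⁵ = 1.616×10⁻⁶ mol.
As a count: 1.616×10⁻⁶ × 6.022×10²³ = 9.73×10¹⁷.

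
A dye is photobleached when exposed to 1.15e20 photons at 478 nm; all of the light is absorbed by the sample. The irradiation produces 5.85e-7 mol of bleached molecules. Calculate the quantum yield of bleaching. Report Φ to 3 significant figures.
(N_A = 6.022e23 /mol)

Φ = 0.00306

Moles of photons: 1.15e20 / 6.022e23 = 1.910e-4 mol.
Φ = 5.85e-7 mol / 1.910e-4 mol photons = 0.00306.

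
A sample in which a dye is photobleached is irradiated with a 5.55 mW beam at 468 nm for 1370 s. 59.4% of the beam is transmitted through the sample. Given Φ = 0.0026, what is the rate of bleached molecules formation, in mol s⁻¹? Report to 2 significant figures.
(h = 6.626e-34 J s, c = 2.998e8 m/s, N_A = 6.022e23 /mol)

2.3e-11 mol s⁻¹

Photon energy at 468 nm: hc/λ = (6.626e-34)(2.998e8)/(468e-9) = 4.245e-19 J.
Energy delivered: (5.55 mW)(1370 s) = 7.604 J.
Photons incident: 7.604 / 4.245e-19 = 1.791e19, i.e. 1.791e19/6.022e23 = 2.974e-5 mol.
Fraction absorbed: 1 − 59.4/100 = 0.4060.
Photons absorbed: 0.4060 × 2.974e-5 = 1.207e-5 mol.
Product formed: 0.0026 × 1.207e-5 = 3.138e-8 mol.
Rate: 3.138e-8 / 1370 s = 2.3e-11 mol s⁻¹.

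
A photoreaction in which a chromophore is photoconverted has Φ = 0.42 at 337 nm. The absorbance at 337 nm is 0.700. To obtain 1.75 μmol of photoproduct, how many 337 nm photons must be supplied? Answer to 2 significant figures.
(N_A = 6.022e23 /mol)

3.1e18 photons

Product: 1.75 μmol = 1.75e-6 mol.
Photons that must be absorbed: 1.75e-6 / 0.42 = 4.167e-6 mol.
Fraction absorbed: 1 − 10^(−0.700) = 0.8005.
Incident photons needed: 4.167e-6 / 0.8005 = 5.205e-6 mol.
Photon count: 5.205e-6 × 6.022e23 = 3.1e18.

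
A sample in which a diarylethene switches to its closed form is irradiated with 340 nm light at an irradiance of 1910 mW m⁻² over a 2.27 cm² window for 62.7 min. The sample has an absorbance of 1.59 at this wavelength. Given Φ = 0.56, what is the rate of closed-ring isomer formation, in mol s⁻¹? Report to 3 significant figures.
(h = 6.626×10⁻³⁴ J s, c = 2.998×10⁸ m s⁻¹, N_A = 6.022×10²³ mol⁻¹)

Photon energy at 340 nm: hc/λ = (6.626×10⁻³⁴)(2.998×10⁸)/(340×10⁻⁹) = 5.843×10⁻¹⁹ J.
Energy delivered: (1910 mW m⁻²)(2.27×10⁻⁴ m²)(3762 s) = 1.631 J.
Photons incident: 1.631 / 5.843×10⁻¹⁹ = 2.791×10¹⁸, i.e. 2.791×10¹⁸/6.022×10²³ = 4.635×10⁻⁶ mol.
Fraction absorbed: 1 − 10^(−1.59) = 0.9743.
Photons absorbed: 0.9743 × 4.635×10⁻⁶ = 4.516×10⁻⁶ mol.
Product formed: 0.56 × 4.516×10⁻⁶ = 2.529×10⁻⁶ mol.
Rate: 2.529×10⁻⁶ / 3762 s = 6.72×10⁻¹⁰ mol s⁻¹.

6.72×10⁻¹⁰ mol s⁻¹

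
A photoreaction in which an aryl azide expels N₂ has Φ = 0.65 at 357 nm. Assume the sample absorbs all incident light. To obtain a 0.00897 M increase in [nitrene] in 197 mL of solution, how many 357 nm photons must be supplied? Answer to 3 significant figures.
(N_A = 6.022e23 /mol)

1.64e21 photons

Product: (0.00897 M)(0.197 L) = 0.001767 mol.
Photons that must be absorbed: 0.001767 / 0.65 = 0.002718 mol.
Photon count: 0.002718 × 6.022e23 = 1.64e21.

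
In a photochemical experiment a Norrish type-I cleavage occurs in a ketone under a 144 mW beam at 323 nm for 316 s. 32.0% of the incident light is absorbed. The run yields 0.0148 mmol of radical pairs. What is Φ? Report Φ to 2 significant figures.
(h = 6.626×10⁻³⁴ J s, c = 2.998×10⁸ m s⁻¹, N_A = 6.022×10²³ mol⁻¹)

Φ = 0.38

Product: 0.0148 mmol = 1.48×10⁻⁵ mol.
Photon energy at 323 nm: hc/λ = (6.626×10⁻³⁴)(2.998×10⁸)/(323×10⁻⁹) = 6.150×10⁻¹⁹ J.
Energy delivered: (144 mW)(316 s) = 45.50 J.
Photons incident: 45.50 / 6.150×10⁻¹⁹ = 7.398×10¹⁹, i.e. 7.398×10¹⁹/6.022×10²³ = 1.228×10⁻⁴ mol.
Photons absorbed: 0.320 × 1.228×10⁻⁴ = 3.930×10⁻⁵ mol.
Φ = 1.48×10⁻⁵ mol / 3.930×10⁻⁵ mol photons = 0.38.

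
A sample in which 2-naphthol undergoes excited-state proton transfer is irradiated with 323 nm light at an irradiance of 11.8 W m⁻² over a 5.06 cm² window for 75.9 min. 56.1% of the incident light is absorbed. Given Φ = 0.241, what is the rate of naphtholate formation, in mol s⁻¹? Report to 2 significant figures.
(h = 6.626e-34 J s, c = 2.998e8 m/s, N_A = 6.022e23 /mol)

Photon energy at 323 nm: hc/λ = (6.626e-34)(2.998e8)/(323e-9) = 6.150e-19 J.
Energy delivered: (11.8 W m⁻²)(5.06e-4 m²)(4554 s) = 27.19 J.
Photons incident: 27.19 / 6.150e-19 = 4.421e19, i.e. 4.421e19/6.022e23 = 7.341e-5 mol.
Photons absorbed: 0.561 × 7.341e-5 = 4.118e-5 mol.
Product formed: 0.241 × 4.118e-5 = 9.924e-6 mol.
Rate: 9.924e-6 / 4554 s = 2.2e-9 mol s⁻¹.

2.2e-9 mol s⁻¹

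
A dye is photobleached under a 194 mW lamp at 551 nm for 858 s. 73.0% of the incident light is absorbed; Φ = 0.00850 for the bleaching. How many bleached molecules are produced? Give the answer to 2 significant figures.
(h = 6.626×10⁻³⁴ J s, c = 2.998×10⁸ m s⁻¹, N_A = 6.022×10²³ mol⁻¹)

2.9×10¹⁸ bleached molecules

Photon energy at 551 nm: hc/λ = (6.626×10⁻³⁴)(2.998×10⁸)/(551×10⁻⁹) = 3.605×10⁻¹⁹ J.
Energy delivered: (194 mW)(858 s) = 166.5 J.
Photons incident: 166.5 / 3.605×10⁻¹⁹ = 4.619×10²⁰, i.e. 4.619×10²⁰/6.022×10²³ = 7.670×10⁻⁴ mol.
Photons absorbed: 0.730 × 7.670×10⁻⁴ = 5.599×10⁻⁴ mol.
Product: Φ × n_abs = 0.00850 × 5.599×10⁻⁴ = 4.759×10⁻⁶ mol.
As a count: 4.759×10⁻⁶ × 6.022×10²³ = 2.9×10¹⁸.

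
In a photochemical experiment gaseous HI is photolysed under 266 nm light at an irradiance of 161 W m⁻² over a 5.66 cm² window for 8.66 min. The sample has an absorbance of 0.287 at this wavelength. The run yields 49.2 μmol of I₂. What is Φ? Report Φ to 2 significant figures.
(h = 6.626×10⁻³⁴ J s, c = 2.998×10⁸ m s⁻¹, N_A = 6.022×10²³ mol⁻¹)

Product: 49.2 μmol = 4.92×10⁻⁵ mol.
Photon energy at 266 nm: hc/λ = (6.626×10⁻³⁴)(2.998×10⁸)/(266×10⁻⁹) = 7.468×10⁻¹⁹ J.
Energy delivered: (161 W m⁻²)(5.66×10⁻⁴ m²)(519.6 s) = 47.35 J.
Photons incident: 47.35 / 7.468×10⁻¹⁹ = 6.340×10¹⁹, i.e. 6.340×10¹⁹/6.022×10²³ = 1.053×10⁻⁴ mol.
Fraction absorbed: 1 − 10^(−0.287) = 0.4836.
Photons absorbed: 0.4836 × 1.053×10⁻⁴ = 5.092×10⁻⁵ mol.
Φ = 4.92×10⁻⁵ mol / 5.092×10⁻⁵ mol photons = 0.97.

Φ = 0.97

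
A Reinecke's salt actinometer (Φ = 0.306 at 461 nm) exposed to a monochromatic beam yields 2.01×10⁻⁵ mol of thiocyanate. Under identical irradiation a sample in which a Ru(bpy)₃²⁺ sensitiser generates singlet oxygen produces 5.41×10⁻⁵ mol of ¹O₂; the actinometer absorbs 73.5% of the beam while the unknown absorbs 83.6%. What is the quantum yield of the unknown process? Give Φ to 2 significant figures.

Photons absorbed by the actinometer: 2.01×10⁻⁵ / 0.306 = 6.569×10⁻⁵ mol.
Incident flux: 6.569×10⁻⁵ / 0.735 = 8.937×10⁻⁵ einstein.
Absorbed by unknown: 0.836 × 8.937×10⁻⁵ = 7.471×10⁻⁵ mol.
Φ(unknown) = 5.41×10⁻⁵ / 7.471×10⁻⁵ = 0.72.

Φ = 0.72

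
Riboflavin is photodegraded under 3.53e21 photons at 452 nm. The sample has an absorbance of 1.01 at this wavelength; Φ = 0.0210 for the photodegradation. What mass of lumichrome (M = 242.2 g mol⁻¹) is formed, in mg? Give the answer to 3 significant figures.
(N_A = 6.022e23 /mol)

26.9 mg

Moles of photons: 3.53e21 / 6.022e23 = 0.005862 mol.
Fraction absorbed: 1 − 10^(−1.01) = 0.9023.
Photons absorbed: 0.9023 × 0.005862 = 0.005289 mol.
Product: Φ × n_abs = 0.0210 × 0.005289 = 1.111e-4 mol.
Mass: 1.111e-4 × 242.2 = 0.02691 g = 26.9 mg.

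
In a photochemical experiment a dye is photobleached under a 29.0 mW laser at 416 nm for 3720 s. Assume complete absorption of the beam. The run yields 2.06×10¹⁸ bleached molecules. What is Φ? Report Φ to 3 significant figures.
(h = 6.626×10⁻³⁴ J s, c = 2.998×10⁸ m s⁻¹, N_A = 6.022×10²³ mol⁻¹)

Product: 2.06×10¹⁸ / 6.022×10²³ = 3.421×10⁻⁶ mol.
Photon energy at 416 nm: hc/λ = (6.626×10⁻³⁴)(2.998×10⁸)/(416×10⁻⁹) = 4.775×10⁻¹⁹ J.
Energy delivered: (29.0 mW)(3720 s) = 107.9 J.
Photons incident: 107.9 / 4.775×10⁻¹⁹ = 2.260×10²⁰, i.e. 2.260×10²⁰/6.022×10²³ = 3.753×10⁻⁴ mol.
Φ = 3.421×10⁻⁶ mol / 3.753×10⁻⁴ mol photons = 0.00912.

Φ = 0.00912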